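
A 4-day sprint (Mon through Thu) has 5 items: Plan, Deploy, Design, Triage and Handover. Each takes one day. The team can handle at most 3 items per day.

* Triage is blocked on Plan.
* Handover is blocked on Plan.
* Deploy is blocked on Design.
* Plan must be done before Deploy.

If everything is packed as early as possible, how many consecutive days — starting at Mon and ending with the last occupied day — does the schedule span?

The precedence chain requires at least 2 distinct days.
With at most 3 per day and 5 work items, at least 2 days are needed.
2 works (last occupied day: Tue): for example Design -> Mon; Triage -> Tue; Plan -> Mon; Deploy -> Tue; Handover -> Tue.

2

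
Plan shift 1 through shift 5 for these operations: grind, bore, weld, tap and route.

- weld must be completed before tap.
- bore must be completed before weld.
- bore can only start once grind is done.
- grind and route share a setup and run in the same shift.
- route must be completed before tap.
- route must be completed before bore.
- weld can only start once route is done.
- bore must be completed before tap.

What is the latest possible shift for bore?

Precedence pushes bore to at least shift 2; downstream work caps bore at shift 3.
bore at shift 3 is achievable: grind -> shift 1, route -> shift 1, bore -> shift 3, tap -> shift 5, weld -> shift 4.

shift 3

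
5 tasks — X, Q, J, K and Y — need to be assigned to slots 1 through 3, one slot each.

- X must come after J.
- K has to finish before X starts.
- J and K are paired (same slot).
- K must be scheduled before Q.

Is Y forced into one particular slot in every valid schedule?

No

Y can be 1 (e.g. X -> 2; K -> 1; Y -> 1; J -> 1; Q -> 2) or 2 (e.g. Q -> 2; Y -> 2; X -> 2; J -> 1; K -> 1).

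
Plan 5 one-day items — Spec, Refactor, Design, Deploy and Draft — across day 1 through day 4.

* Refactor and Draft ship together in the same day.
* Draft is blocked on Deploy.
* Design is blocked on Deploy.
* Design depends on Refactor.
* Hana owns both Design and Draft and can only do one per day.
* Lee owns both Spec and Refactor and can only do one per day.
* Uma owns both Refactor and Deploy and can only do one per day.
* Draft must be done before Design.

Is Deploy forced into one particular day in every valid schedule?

No

Deploy can be day 1 (e.g. Spec in day 1; Refactor in day 2; Draft in day 2; Design in day 3; Deploy in day 1) or day 2 (e.g. Design -> day 4; Deploy -> day 2; Refactor -> day 3; Spec -> day 1; Draft -> day 3).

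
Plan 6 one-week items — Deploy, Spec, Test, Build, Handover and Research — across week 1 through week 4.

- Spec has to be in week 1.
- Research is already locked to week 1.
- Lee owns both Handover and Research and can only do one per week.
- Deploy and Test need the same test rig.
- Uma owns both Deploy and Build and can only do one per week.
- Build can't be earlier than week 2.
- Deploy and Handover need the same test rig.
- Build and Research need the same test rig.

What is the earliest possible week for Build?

Build is available from week 2.
Build at week 2 is achievable: Handover=week 2, Test=week 2, Research=week 1, Spec=week 1, Build=week 2, Deploy=week 1.

week 2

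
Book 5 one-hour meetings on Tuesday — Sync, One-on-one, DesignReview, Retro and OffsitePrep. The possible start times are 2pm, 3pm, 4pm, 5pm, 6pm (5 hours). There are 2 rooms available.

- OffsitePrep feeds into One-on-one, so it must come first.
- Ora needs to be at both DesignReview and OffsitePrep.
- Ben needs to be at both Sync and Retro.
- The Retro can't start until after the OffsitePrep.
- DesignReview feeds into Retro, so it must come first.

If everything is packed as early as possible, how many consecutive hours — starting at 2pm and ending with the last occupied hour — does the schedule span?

3

The precedence chain requires at least 2 distinct hours.
With at most 2 per hour and 5 meetings, at least 3 hours are needed.
3 works (last occupied hour: 4pm): for example DesignReview=3pm; Retro=4pm; Sync=2pm; OffsitePrep=2pm; One-on-one=3pm.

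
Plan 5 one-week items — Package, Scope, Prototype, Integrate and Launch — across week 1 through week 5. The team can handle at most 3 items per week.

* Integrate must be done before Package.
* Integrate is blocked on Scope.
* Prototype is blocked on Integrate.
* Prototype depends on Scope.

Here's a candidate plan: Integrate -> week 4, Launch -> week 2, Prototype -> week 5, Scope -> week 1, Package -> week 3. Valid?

Prototype depends on Scope — holds.
Prototype is blocked on Integrate — holds.
Integrate is blocked on Scope — holds.
Integrate must be done before Package — violated.
The team can handle at most 3 items per week — holds.

Invalid. Integrate must be done before Package.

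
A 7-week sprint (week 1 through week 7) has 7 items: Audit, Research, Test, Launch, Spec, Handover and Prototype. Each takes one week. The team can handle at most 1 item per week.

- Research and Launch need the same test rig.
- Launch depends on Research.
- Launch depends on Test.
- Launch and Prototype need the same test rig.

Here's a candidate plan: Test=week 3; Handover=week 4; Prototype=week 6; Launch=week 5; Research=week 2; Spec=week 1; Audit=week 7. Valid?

Yes

Launch depends on Research — holds.
The team can handle at most 1 item per week — holds.
Launch depends on Test — holds.
Research and Launch need the same test rig — holds.
Launch and Prototype need the same test rig — holds.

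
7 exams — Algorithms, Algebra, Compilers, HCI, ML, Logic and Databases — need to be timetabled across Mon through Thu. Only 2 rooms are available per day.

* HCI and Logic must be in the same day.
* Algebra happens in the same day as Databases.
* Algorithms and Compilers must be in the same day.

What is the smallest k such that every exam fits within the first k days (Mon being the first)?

4 days

With at most 2 per day and 7 exams, at least 4 days are needed.
4 works (last occupied day: Thu): for example Logic in Wed; Compilers in Mon; ML in Thu; HCI in Wed; Algebra in Tue; Algorithms in Mon; Databases in Tue.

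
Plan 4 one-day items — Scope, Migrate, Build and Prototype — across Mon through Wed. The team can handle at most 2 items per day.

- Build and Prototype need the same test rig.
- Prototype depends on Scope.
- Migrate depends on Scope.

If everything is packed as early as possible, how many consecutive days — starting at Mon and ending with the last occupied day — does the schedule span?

2

The precedence chain requires at least 2 distinct days.
With at most 2 per day and 4 tasks, at least 2 days are needed.
2 works (last occupied day: Tue): for example Scope in Mon, Prototype in Tue, Migrate in Tue, Build in Mon.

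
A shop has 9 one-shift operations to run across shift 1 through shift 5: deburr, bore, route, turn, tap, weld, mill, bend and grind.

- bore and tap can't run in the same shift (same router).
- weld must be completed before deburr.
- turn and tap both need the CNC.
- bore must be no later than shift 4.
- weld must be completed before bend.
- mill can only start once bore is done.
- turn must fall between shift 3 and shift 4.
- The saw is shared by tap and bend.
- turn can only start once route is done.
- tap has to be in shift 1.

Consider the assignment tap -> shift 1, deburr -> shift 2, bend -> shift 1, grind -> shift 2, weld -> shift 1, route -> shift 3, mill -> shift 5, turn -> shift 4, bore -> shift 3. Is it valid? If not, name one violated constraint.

turn must fall between shift 3 and shift 4 — holds.
weld must be completed before deburr — holds.
bore must be no later than shift 4 — holds.
mill can only start once bore is done — holds.
tap has to be in shift 1 — holds.
bore and tap can't run in the same shift (same router) — holds.
turn can only start once route is done — holds.
weld must be completed before bend — violated.
turn and tap both need the CNC — holds.
The saw is shared by tap and bend — violated.

No. The saw is shared by tap and bend is not satisfied.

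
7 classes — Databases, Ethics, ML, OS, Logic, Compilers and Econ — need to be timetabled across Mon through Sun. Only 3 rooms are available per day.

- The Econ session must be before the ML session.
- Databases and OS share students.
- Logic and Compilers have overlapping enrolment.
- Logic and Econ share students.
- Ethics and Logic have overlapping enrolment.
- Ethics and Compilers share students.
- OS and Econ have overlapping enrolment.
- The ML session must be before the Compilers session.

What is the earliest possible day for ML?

Tue

Precedence pushes ML to at least Tue; downstream work caps ML at Sat.
ML at Tue is achievable: Compilers=Wed; Logic=Tue; OS=Tue; Econ=Mon; ML=Tue; Ethics=Mon; Databases=Mon.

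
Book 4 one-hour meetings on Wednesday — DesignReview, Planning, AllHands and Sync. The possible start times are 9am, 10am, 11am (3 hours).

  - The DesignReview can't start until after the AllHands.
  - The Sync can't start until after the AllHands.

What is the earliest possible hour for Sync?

Precedence pushes Sync to at least 10am.
Sync at 10am is achievable: DesignReview in 10am, Sync in 10am, Planning in 9am, AllHands in 9am.

10am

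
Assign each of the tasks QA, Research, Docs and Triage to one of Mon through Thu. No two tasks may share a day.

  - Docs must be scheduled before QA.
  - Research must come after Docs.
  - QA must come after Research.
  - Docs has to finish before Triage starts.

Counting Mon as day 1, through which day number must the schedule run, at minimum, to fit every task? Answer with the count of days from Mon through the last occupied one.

4 days

The precedence chain requires at least 3 distinct days.
With at most 1 per day and 4 tasks, at least 4 days are needed.
4 works (last occupied day: Thu): for example Triage -> Thu, Research -> Tue, Docs -> Mon, QA -> Wed.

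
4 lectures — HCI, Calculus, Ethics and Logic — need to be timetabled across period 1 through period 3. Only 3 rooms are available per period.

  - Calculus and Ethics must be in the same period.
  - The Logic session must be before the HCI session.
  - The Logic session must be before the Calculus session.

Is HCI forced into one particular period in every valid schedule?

No

HCI can be period 2 (e.g. Ethics in period 2, Logic in period 1, HCI in period 2, Calculus in period 2) or period 3 (e.g. Ethics -> period 2; Calculus -> period 2; HCI -> period 3; Logic -> period 1).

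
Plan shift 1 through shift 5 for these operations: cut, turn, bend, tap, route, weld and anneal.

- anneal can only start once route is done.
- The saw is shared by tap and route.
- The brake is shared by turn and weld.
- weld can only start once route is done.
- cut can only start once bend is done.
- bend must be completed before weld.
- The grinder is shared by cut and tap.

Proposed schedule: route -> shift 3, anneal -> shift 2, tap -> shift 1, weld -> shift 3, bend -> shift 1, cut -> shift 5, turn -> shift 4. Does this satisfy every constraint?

No. anneal can only start once route is done is not satisfied.

The brake is shared by turn and weld — holds.
bend must be completed before weld — holds.
weld can only start once route is done — violated.
anneal can only start once route is done — violated.
cut can only start once bend is done — holds.
The grinder is shared by cut and tap — holds.
The saw is shared by tap and route — holds.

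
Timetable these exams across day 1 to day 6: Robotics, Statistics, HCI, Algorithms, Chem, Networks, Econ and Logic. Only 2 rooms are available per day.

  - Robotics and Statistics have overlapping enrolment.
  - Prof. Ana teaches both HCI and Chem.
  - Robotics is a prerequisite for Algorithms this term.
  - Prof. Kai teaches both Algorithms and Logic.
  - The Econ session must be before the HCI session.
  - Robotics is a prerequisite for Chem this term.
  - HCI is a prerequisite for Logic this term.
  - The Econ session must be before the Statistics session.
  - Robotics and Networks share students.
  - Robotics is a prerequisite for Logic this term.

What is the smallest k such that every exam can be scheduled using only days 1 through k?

The precedence chain requires at least 3 distinct days.
With at most 2 per day and 8 exams, at least 4 days are needed.
4 works (last occupied day: day 4): for example Chem -> day 3; Robotics -> day 1; Econ -> day 1; Algorithms -> day 4; HCI -> day 2; Logic -> day 3; Statistics -> day 2; Networks -> day 4.

4 days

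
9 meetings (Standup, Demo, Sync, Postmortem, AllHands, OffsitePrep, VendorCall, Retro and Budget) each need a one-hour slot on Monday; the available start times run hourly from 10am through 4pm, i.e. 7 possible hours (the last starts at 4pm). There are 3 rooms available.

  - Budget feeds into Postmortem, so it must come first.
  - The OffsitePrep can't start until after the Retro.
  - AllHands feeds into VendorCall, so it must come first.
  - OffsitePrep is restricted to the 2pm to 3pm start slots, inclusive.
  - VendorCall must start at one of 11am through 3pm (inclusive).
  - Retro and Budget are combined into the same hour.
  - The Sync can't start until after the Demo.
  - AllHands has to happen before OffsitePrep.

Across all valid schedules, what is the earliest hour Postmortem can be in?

Precedence pushes Postmortem to at least 11am.
Postmortem at 11am is achievable: Standup=12pm, Budget=10am, Sync=12pm, OffsitePrep=2pm, Demo=11am, Postmortem=11am, AllHands=10am, Retro=10am, VendorCall=11am.

11am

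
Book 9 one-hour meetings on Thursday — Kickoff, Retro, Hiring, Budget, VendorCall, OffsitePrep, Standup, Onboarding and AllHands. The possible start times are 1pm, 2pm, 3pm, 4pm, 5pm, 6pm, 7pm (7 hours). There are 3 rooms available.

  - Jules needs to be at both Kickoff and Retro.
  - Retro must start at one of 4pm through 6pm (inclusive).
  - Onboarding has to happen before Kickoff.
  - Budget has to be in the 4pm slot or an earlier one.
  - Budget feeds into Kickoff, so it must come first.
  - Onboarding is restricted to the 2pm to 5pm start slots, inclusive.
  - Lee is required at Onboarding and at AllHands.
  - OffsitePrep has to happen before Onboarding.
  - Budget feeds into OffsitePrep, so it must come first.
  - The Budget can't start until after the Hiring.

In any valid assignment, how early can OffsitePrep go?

3pm

Precedence pushes OffsitePrep to at least 3pm; downstream work caps OffsitePrep at 4pm.
OffsitePrep at 3pm is achievable: Standup=1pm; Hiring=1pm; OffsitePrep=3pm; AllHands=2pm; VendorCall=1pm; Onboarding=4pm; Retro=4pm; Budget=2pm; Kickoff=5pm.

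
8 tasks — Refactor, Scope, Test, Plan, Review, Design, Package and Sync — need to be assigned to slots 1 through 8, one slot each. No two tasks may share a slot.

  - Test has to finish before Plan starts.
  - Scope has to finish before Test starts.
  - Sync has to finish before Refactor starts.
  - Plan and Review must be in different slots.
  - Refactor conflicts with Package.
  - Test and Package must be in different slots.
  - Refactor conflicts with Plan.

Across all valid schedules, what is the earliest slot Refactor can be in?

Precedence pushes Refactor to at least 2.
Refactor at 2 is achievable: Design in 7, Plan in 5, Review in 6, Test in 4, Package in 8, Sync in 1, Scope in 3, Refactor in 2.

2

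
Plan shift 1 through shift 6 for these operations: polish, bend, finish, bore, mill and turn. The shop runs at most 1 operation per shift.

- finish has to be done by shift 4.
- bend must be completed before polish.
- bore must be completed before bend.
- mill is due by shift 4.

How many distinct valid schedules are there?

48

Splitting on polish: it can be shift 5 (12), shift 6 (36). Listing each branch's schedules as (bend, finish, bore, mill, turn) by shift number:
polish=shift 5: (2,3,1,4,6) (2,4,1,3,6) (3,1,2,4,6) (3,2,1,4,6) (3,4,1,2,6) (3,4,2,1,6) (4,1,2,3,6) (4,1,3,2,6) (4,2,1,3,6) (4,2,3,1,6) (4,3,1,2,6) (4,3,2,1,6) — 12.
polish=shift 6: (2,3,1,4,5) (2,4,1,3,5) (3,1,2,4,5) (3,2,1,4,5) (3,4,1,2,5) (3,4,2,1,5) (4,1,2,3,5) (4,1,3,2,5) (4,2,1,3,5) (4,2,3,1,5) (4,3,1,2,5) (4,3,2,1,5) (5,1,2,3,4) (5,1,2,4,3) (5,1,3,2,4) (5,1,3,4,2) (5,1,4,2,3) (5,1,4,3,2) (5,2,1,3,4) (5,2,1,4,3) (5,2,3,1,4) (5,2,3,4,1) (5,2,4,1,3) (5,2,4,3,1) (5,3,1,2,4) (5,3,1,4,2) (5,3,2,1,4) (5,3,2,4,1) (5,3,4,1,2) (5,3,4,2,1) (5,4,1,2,3) (5,4,1,3,2) (5,4,2,1,3) (5,4,2,3,1) (5,4,3,1,2) (5,4,3,2,1) — 36.
Summing: 12 + 36 = 48.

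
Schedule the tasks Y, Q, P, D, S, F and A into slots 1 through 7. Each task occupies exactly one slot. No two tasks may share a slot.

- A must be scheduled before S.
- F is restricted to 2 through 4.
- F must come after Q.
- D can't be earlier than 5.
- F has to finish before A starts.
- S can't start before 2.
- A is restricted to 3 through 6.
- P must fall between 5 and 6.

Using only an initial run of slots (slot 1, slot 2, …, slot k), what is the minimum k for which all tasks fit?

7

The precedence chain requires at least 4 distinct slots.
With at most 1 per slot and 7 tasks, at least 7 slots are needed.
P can't be placed before 5, so the schedule must run through at least slot 5.
7 works (last occupied slot: 7): for example P -> 5, F -> 2, D -> 6, S -> 4, Q -> 1, A -> 3, Y -> 7.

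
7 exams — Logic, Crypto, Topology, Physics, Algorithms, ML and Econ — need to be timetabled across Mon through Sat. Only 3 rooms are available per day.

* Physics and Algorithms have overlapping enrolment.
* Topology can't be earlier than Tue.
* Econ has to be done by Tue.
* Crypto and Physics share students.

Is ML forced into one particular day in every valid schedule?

ML can be Mon (e.g. Physics=Wed, Topology=Tue, Logic=Mon, ML=Mon, Crypto=Tue, Econ=Mon, Algorithms=Tue) or Tue (e.g. Logic -> Mon, Algorithms -> Wed, Econ -> Mon, Physics -> Tue, Crypto -> Mon, Topology -> Tue, ML -> Tue).

No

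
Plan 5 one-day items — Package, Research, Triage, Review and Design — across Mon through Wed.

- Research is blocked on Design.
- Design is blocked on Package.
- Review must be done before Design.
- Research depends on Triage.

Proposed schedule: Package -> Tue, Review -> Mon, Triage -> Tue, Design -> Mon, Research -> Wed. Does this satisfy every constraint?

Review must be done before Design — violated.
Research depends on Triage — holds.
Research is blocked on Design — holds.
Design is blocked on Package — violated.

No. Design is blocked on Package is not satisfied.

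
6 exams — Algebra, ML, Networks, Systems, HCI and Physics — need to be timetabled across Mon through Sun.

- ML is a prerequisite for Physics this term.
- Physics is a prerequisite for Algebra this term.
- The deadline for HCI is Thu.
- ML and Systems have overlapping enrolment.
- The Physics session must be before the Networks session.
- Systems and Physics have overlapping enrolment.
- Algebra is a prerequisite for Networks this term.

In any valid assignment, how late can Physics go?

Fri

Precedence pushes Physics to at least Tue; downstream work caps Physics at Fri.
Physics at Fri is achievable: Networks=Sun; Algebra=Sat; Physics=Fri; HCI=Mon; ML=Mon; Systems=Tue.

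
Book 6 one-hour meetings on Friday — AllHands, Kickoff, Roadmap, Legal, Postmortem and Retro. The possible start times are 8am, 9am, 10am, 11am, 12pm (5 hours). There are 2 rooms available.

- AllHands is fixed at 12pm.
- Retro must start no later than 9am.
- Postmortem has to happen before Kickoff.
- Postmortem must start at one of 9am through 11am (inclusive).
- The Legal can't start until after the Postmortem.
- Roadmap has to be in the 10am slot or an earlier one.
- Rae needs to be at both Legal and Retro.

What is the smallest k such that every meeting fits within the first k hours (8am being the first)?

5

The precedence chain requires at least 2 distinct hours.
With at most 2 per hour and 6 meetings, at least 3 hours are needed.
AllHands can't be placed before 12pm — that is hour 5 counting from 8am — so the schedule must run through at least 5 hours.
5 works (last occupied hour: 12pm): for example Roadmap=8am, AllHands=12pm, Kickoff=10am, Retro=8am, Legal=10am, Postmortem=9am.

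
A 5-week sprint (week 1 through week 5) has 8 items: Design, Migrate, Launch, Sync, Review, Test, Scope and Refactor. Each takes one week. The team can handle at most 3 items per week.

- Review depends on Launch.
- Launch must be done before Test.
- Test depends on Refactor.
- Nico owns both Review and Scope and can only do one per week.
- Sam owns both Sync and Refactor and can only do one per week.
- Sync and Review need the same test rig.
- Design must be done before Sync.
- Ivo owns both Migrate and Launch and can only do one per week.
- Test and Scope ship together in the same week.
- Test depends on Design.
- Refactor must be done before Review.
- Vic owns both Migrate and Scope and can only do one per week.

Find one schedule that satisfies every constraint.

Migrate -> week 3, Sync -> week 2, Launch -> week 1, Test -> week 2, Design -> week 1, Refactor -> week 1, Scope -> week 2, Review -> week 3

Checking: Launch(week 1) before Test(week 2); Refactor(week 1) before Review(week 3); Design(week 1) before Test(week 2); Launch(week 1) before Review(week 3); Design(week 1) before Sync(week 2); Refactor(week 1) before Test(week 2); Migrate(week 3) != Scope(week 2); Sync(week 2) != Review(week 3); Sync(week 2) != Refactor(week 1); Migrate(week 3) != Launch(week 1); Review(week 3) != Scope(week 2); Test = Scope = week 2; max 3 per week (cap 3).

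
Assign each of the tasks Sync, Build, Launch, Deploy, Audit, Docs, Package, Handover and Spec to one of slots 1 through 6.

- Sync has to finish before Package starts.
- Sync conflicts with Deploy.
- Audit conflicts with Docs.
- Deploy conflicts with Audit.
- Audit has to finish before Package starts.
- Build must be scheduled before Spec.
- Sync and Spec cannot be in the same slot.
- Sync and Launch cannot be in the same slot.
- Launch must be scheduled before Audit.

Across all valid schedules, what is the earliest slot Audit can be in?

2

Precedence pushes Audit to at least 2; downstream work caps Audit at 5.
Audit at 2 is achievable: Package in 3, Build in 1, Handover in 1, Sync in 2, Audit in 2, Spec in 3, Docs in 1, Deploy in 1, Launch in 1.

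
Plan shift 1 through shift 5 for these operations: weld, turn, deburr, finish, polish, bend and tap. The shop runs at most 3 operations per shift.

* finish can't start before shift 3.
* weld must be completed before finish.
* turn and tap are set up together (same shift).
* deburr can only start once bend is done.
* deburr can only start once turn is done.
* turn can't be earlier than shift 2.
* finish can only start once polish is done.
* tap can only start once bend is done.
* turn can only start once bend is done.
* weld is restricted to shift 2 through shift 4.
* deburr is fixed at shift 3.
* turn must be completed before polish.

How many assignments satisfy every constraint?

8

Splitting on weld: it can be shift 2 (3), shift 3 (3), shift 4 (2). Listing each branch's schedules as (turn, deburr, finish, polish, bend, tap) by shift number:
weld=shift 2: (2,3,4,3,1,2) (2,3,5,3,1,2) (2,3,5,4,1,2) — 3.
weld=shift 3: (2,3,4,3,1,2) (2,3,5,3,1,2) (2,3,5,4,1,2) — 3.
weld=shift 4: (2,3,5,3,1,2) (2,3,5,4,1,2) — 2.
Summing: 3 + 3 + 2 = 8.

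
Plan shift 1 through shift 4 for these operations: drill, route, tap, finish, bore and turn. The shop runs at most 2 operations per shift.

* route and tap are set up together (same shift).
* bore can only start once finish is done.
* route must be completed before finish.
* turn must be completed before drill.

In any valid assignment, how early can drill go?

Precedence pushes drill to at least shift 2.
drill at shift 3 is achievable: tap -> shift 1; finish -> shift 2; bore -> shift 3; route -> shift 1; drill -> shift 3; turn -> shift 2.
Nothing earlier works — the capacity limit rule out every shift before shift 3.

shift 3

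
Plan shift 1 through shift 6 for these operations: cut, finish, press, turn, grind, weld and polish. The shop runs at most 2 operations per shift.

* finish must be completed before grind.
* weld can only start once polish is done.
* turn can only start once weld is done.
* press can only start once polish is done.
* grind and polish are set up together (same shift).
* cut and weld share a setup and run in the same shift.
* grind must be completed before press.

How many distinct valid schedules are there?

Splitting on cut: it can be shift 3 (9), shift 4 (14), shift 5 (10). Listing each branch's schedules as (finish, press, turn, grind, weld, polish) by shift number:
cut=shift 3: (1,4,4,2,3,2) (1,4,5,2,3,2) (1,4,6,2,3,2) (1,5,4,2,3,2) (1,5,5,2,3,2) (1,5,6,2,3,2) (1,6,4,2,3,2) (1,6,5,2,3,2) (1,6,6,2,3,2) — 9.
cut=shift 4: (1,3,5,2,4,2) (1,3,6,2,4,2) (1,5,5,2,4,2) (1,5,5,3,4,3) (1,5,6,2,4,2) (1,5,6,3,4,3) (1,6,5,2,4,2) (1,6,5,3,4,3) (1,6,6,2,4,2) (1,6,6,3,4,3) (2,5,5,3,4,3) (2,5,6,3,4,3) (2,6,5,3,4,3) (2,6,6,3,4,3) — 14.
cut=shift 5: (1,3,6,2,5,2) (1,4,6,2,5,2) (1,4,6,3,5,3) (1,6,6,2,5,2) (1,6,6,3,5,3) (1,6,6,4,5,4) (2,4,6,3,5,3) (2,6,6,3,5,3) (2,6,6,4,5,4) (3,6,6,4,5,4) — 10.
Summing: 9 + 14 + 10 = 33.

33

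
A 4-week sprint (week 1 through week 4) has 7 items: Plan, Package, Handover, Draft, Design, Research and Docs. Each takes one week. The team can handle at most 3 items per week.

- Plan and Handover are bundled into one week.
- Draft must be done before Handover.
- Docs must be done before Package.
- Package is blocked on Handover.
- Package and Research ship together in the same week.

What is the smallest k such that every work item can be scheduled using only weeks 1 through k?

The precedence chain requires at least 3 distinct weeks.
With at most 3 per week and 7 work items, at least 3 weeks are needed.
3 works (last occupied week: week 3): for example Design -> week 1; Docs -> week 1; Package -> week 3; Plan -> week 2; Draft -> week 1; Research -> week 3; Handover -> week 2.

3 weeks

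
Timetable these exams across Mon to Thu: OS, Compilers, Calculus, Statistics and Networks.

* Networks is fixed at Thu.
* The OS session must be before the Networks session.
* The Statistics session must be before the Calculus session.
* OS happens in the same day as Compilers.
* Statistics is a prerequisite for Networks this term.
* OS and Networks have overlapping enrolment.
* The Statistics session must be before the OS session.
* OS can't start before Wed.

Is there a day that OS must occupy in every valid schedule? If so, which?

Wed

OS's window is Wed–Thu.
Networks is fixed at Thu, and OS can't share a day with Networks.
So OS must be Wed.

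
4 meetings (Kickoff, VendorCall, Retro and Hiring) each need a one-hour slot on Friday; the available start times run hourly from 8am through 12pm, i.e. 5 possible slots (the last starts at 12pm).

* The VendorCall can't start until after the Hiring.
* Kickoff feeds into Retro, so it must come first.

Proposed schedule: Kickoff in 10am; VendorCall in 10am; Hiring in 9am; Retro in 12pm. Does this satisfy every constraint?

Kickoff feeds into Retro, so it must come first — holds.
The VendorCall can't start until after the Hiring — holds.

Yes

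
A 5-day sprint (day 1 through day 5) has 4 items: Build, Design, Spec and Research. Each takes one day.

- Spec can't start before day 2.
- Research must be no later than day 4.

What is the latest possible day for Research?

day 4

Research's own window allows nothing later than day 4.
Research at day 4 is achievable: Spec=day 2, Build=day 1, Design=day 1, Research=day 4.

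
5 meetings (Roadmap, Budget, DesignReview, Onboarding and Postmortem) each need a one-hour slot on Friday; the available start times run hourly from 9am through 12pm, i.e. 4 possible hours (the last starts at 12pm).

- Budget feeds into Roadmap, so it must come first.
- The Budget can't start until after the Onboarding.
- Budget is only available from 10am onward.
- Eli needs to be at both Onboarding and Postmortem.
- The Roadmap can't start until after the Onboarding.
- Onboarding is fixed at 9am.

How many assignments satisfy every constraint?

Splitting on Roadmap: it can be 11am (12), 12pm (24). Listing each branch's schedules as (Budget, DesignReview, Onboarding, Postmortem):
Roadmap=11am: (10am,9am,9am,10am) (10am,9am,9am,11am) (10am,9am,9am,12pm) (10am,10am,9am,10am) (10am,10am,9am,11am) (10am,10am,9am,12pm) (10am,11am,9am,10am) (10am,11am,9am,11am) (10am,11am,9am,12pm) (10am,12pm,9am,10am) (10am,12pm,9am,11am) (10am,12pm,9am,12pm) — 12.
Roadmap=12pm: (10am,9am,9am,10am) (10am,9am,9am,11am) (10am,9am,9am,12pm) (10am,10am,9am,10am) (10am,10am,9am,11am) (10am,10am,9am,12pm) (10am,11am,9am,10am) (10am,11am,9am,11am) (10am,11am,9am,12pm) (10am,12pm,9am,10am) (10am,12pm,9am,11am) (10am,12pm,9am,12pm) (11am,9am,9am,10am) (11am,9am,9am,11am) (11am,9am,9am,12pm) (11am,10am,9am,10am) (11am,10am,9am,11am) (11am,10am,9am,12pm) (11am,11am,9am,10am) (11am,11am,9am,11am) (11am,11am,9am,12pm) (11am,12pm,9am,10am) (11am,12pm,9am,11am) (11am,12pm,9am,12pm) — 24.
Summing: 12 + 24 = 36.

36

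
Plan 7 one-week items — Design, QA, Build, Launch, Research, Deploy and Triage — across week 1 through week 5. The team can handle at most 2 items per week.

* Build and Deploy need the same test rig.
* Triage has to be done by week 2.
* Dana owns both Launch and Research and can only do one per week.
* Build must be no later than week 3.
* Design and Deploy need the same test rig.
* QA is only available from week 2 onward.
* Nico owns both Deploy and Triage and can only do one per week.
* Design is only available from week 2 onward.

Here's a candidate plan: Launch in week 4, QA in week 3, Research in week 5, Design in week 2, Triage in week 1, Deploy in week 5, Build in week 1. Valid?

Yes

Nico owns both Deploy and Triage and can only do one per week — holds.
QA is only available from week 2 onward — holds.
Design and Deploy need the same test rig — holds.
Build and Deploy need the same test rig — holds.
Build must be no later than week 3 — holds.
The team can handle at most 2 items per week — holds.
Dana owns both Launch and Research and can only do one per week — holds.
Design is only available from week 2 onward — holds.
Triage has to be done by week 2 — holds.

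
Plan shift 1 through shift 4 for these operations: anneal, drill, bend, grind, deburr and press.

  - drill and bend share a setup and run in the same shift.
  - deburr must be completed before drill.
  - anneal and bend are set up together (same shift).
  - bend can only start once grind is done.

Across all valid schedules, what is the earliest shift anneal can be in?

Anneal must be in the same shift as drill, which can't be before shift 2, so anneal is at least shift 2.
anneal at shift 2 is achievable: press -> shift 1, anneal -> shift 2, drill -> shift 2, deburr -> shift 1, grind -> shift 1, bend -> shift 2.

shift 2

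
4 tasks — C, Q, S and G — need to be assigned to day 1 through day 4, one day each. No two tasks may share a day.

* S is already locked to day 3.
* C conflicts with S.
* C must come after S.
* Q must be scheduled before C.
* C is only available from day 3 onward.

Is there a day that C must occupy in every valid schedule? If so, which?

day 4

C's window is day 3–day 4.
S is fixed at day 3, and C can't share a day with S.
So C must be day 4.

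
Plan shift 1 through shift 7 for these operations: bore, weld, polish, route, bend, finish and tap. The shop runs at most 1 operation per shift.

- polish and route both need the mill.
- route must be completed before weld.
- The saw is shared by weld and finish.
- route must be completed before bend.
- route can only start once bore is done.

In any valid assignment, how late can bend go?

Precedence pushes bend to at least shift 3.
bend at shift 7 is achievable: weld in shift 3, route in shift 2, polish in shift 4, tap in shift 6, bore in shift 1, finish in shift 5, bend in shift 7.

shift 7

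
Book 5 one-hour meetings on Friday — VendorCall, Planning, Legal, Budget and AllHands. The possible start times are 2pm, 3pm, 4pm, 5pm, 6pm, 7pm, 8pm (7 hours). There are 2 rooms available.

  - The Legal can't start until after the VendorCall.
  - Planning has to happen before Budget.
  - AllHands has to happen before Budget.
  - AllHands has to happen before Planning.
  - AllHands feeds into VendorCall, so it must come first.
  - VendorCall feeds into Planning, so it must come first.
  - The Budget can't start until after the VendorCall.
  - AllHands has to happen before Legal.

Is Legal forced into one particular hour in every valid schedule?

Legal can be 4pm (e.g. VendorCall in 3pm; Budget in 5pm; Planning in 4pm; AllHands in 2pm; Legal in 4pm) or 5pm (e.g. Legal -> 5pm, VendorCall -> 3pm, Budget -> 5pm, AllHands -> 2pm, Planning -> 4pm).

No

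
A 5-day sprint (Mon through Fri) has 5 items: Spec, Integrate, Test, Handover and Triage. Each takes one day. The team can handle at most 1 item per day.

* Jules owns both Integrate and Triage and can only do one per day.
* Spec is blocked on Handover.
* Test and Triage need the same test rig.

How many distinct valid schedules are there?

60

Splitting on Spec: it can be Tue (6), Wed (12), Thu (18), Fri (24). Listing each branch's schedules as (Integrate, Test, Handover, Triage):
Spec=Tue: (Wed,Thu,Mon,Fri) (Wed,Fri,Mon,Thu) (Thu,Wed,Mon,Fri) (Thu,Fri,Mon,Wed) (Fri,Wed,Mon,Thu) (Fri,Thu,Mon,Wed) — 6.
Spec=Wed: (Mon,Thu,Tue,Fri) (Mon,Fri,Tue,Thu) (Tue,Thu,Mon,Fri) (Tue,Fri,Mon,Thu) (Thu,Mon,Tue,Fri) (Thu,Tue,Mon,Fri) (Thu,Fri,Mon,Tue) (Thu,Fri,Tue,Mon) (Fri,Mon,Tue,Thu) (Fri,Tue,Mon,Thu) (Fri,Thu,Mon,Tue) (Fri,Thu,Tue,Mon) — 12.
Spec=Thu: (Mon,Tue,Wed,Fri) (Mon,Wed,Tue,Fri) (Mon,Fri,Tue,Wed) (Mon,Fri,Wed,Tue) (Tue,Mon,Wed,Fri) (Tue,Wed,Mon,Fri) (Tue,Fri,Mon,Wed) (Tue,Fri,Wed,Mon) (Wed,Mon,Tue,Fri) (Wed,Tue,Mon,Fri) (Wed,Fri,Mon,Tue) (Wed,Fri,Tue,Mon) (Fri,Mon,Tue,Wed) (Fri,Mon,Wed,Tue) (Fri,Tue,Mon,Wed) (Fri,Tue,Wed,Mon) (Fri,Wed,Mon,Tue) (Fri,Wed,Tue,Mon) — 18.
Spec=Fri: (Mon,Tue,Wed,Thu) (Mon,Tue,Thu,Wed) (Mon,Wed,Tue,Thu) (Mon,Wed,Thu,Tue) (Mon,Thu,Tue,Wed) (Mon,Thu,Wed,Tue) (Tue,Mon,Wed,Thu) (Tue,Mon,Thu,Wed) (Tue,Wed,Mon,Thu) (Tue,Wed,Thu,Mon) (Tue,Thu,Mon,Wed) (Tue,Thu,Wed,Mon) (Wed,Mon,Tue,Thu) (Wed,Mon,Thu,Tue) (Wed,Tue,Mon,Thu) (Wed,Tue,Thu,Mon) (Wed,Thu,Mon,Tue) (Wed,Thu,Tue,Mon) (Thu,Mon,Tue,Wed) (Thu,Mon,Wed,Tue) (Thu,Tue,Mon,Wed) (Thu,Tue,Wed,Mon) (Thu,Wed,Mon,Tue) (Thu,Wed,Tue,Mon) — 24.
Summing: 6 + 12 + 18 + 24 = 60.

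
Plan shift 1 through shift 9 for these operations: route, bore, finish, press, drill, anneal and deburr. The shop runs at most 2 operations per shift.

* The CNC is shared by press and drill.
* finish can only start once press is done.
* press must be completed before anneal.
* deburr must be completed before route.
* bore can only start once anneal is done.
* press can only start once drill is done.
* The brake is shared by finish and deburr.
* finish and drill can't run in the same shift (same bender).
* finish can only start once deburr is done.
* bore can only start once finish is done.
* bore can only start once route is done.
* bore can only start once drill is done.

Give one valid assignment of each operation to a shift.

press -> shift 2; route -> shift 2; anneal -> shift 3; drill -> shift 1; bore -> shift 4; deburr -> shift 1; finish -> shift 3

Checking: drill(shift 1) before bore(shift 4); anneal(shift 3) before bore(shift 4); finish(shift 3) before bore(shift 4); route(shift 2) before bore(shift 4); press(shift 2) before finish(shift 3); deburr(shift 1) before route(shift 2); press(shift 2) before anneal(shift 3); drill(shift 1) before press(shift 2); deburr(shift 1) before finish(shift 3); finish(shift 3) != drill(shift 1); finish(shift 3) != deburr(shift 1); press(shift 2) != drill(shift 1); max 2 per shift (cap 2).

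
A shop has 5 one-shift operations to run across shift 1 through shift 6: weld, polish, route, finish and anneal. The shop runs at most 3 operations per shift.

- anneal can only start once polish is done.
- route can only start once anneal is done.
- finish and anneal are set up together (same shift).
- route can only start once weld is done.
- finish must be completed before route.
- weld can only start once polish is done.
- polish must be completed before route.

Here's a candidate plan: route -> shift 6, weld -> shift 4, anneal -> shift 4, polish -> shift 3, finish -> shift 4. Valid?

The shop runs at most 3 operations per shift — holds.
finish must be completed before route — holds.
route can only start once anneal is done — holds.
weld can only start once polish is done — holds.
anneal can only start once polish is done — holds.
finish and anneal are set up together (same shift) — holds.
polish must be completed before route — holds.
route can only start once weld is done — holds.

Yes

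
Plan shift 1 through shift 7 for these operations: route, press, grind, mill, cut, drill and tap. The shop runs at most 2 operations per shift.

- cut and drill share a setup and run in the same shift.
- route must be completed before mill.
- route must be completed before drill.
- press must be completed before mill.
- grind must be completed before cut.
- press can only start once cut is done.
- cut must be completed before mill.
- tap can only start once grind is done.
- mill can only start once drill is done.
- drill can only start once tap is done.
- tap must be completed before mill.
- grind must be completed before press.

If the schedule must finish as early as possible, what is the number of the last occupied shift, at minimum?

5

The precedence chain requires at least 5 distinct shifts.
With at most 2 per shift and 7 operations, at least 4 shifts are needed.
5 works (last occupied shift: shift 5): for example grind in shift 1, press in shift 4, cut in shift 3, tap in shift 2, route in shift 1, drill in shift 3, mill in shift 5.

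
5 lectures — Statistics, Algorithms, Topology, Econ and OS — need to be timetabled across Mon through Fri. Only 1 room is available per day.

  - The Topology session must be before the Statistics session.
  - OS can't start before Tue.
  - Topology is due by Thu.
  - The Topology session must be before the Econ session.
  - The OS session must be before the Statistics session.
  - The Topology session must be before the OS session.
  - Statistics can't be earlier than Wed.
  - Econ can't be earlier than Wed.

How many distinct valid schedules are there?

12

Splitting on Statistics: it can be Wed (2), Thu (4), Fri (6). Listing each branch's schedules as (Algorithms, Topology, Econ, OS):
Statistics=Wed: (Thu,Mon,Fri,Tue) (Fri,Mon,Thu,Tue) — 2.
Statistics=Thu: (Mon,Tue,Fri,Wed) (Tue,Mon,Fri,Wed) (Wed,Mon,Fri,Tue) (Fri,Mon,Wed,Tue) — 4.
Statistics=Fri: (Mon,Tue,Wed,Thu) (Mon,Tue,Thu,Wed) (Tue,Mon,Wed,Thu) (Tue,Mon,Thu,Wed) (Wed,Mon,Thu,Tue) (Thu,Mon,Wed,Tue) — 6.
Summing: 2 + 4 + 6 = 12.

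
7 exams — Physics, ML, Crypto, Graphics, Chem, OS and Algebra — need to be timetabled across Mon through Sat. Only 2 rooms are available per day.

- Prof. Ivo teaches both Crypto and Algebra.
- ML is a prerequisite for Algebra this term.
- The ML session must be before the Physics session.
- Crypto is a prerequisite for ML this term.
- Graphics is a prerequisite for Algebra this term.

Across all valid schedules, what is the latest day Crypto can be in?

Downstream work caps Crypto at Thu.
Crypto at Thu is achievable: Chem=Mon; OS=Tue; Physics=Sat; Graphics=Mon; ML=Fri; Algebra=Sat; Crypto=Thu.

Thu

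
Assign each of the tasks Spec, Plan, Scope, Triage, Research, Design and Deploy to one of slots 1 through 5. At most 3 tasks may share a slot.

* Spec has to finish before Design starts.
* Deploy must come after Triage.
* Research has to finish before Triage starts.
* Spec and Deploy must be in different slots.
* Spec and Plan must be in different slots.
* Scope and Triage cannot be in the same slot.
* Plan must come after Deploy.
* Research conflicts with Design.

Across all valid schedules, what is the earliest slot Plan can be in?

Precedence pushes Plan to at least 4.
Plan at 4 is achievable: Triage -> 2, Design -> 2, Scope -> 1, Plan -> 4, Spec -> 1, Research -> 1, Deploy -> 3.

4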